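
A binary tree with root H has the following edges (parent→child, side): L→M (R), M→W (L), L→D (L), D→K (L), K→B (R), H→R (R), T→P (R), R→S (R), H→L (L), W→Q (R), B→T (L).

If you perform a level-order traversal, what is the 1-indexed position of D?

Level-order visits nodes level by level from the root, left to right within each level.
Level 0: H
Level 1: L, R
Level 2: D, M, S
Level 3: K, W
Level 4: B, Q
Level 5: T
Level 6: P
Full level-order sequence: H, L, R, D, M, S, K, W, B, Q, T, P.

4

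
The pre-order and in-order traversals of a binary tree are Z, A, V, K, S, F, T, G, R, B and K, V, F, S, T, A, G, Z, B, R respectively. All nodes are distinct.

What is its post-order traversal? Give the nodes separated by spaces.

K F T S V G A B R Z

The first element of pre-order is the root; it splits in-order into left and right subtrees.
Root Z: left subtree has 7 nodes {K, V, F, S, T, A, G}, right has 2 {B, R}.
  Root A: left subtree has 5 nodes {K, V, F, S, T}, right has 1 {G}.
    Root V: left subtree has 1 node {K}, right has 3 {F, S, T}.
      Root S: left subtree has 1 node {F}, right has 1 {T}.
  Root R: left subtree has 1 node {B}, right has 0 { }.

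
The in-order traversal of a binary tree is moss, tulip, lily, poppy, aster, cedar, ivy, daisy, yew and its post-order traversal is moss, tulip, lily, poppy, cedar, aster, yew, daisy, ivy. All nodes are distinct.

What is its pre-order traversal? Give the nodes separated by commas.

The last element of post-order is the root; it splits in-order into left and right subtrees.
Root ivy: left subtree has 6 nodes {moss, tulip, lily, poppy, aster, cedar}, right has 2 {daisy, yew}.
  Root aster: left subtree has 4 nodes {moss, tulip, lily, poppy}, right has 1 {cedar}.
    Root poppy: left subtree has 3 nodes {moss, tulip, lily}, right has 0 { }.
      Root lily: left subtree has 2 nodes {moss, tulip}, right has 0 { }.
        Root tulip: left subtree has 1 node {moss}, right has 0 { }.
  Root daisy: left subtree has 0 nodes { }, right has 1 {yew}.

ivy, aster, poppy, lily, tulip, moss, cedar, daisy, yew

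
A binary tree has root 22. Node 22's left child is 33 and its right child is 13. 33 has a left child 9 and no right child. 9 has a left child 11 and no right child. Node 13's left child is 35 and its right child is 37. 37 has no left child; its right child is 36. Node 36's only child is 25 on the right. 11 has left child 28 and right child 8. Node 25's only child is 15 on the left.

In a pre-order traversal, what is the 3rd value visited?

9

Pre-order visits the node, then its left subtree, then its right subtree.
Visit 22.
At 22: go left to 33.
  Visit 33.
  At 33: go left to 9.
    Visit 9.
    At 9: go left to 11.
      Visit 11.
      At 11: go left to 28.
        28 is a leaf — visit 28.
      At 11: go right to 8.
        8 is a leaf — visit 8.
    At 9: no right child.
  At 33: no right child.
At 22: go right to 13.
  Visit 13.
  At 13: go left to 35.
    35 is a leaf — visit 35.
  At 13: go right to 37.
    Visit 37.
    At 37: no left child.
    At 37: go right to 36.
      Visit 36.
      At 36: no left child.
      At 36: go right to 25.
        Visit 25.
        At 25: go left to 15.
          15 is a leaf — visit 15.
        At 25: no right child.
Full pre-order sequence: 22, 33, 9, 11, 28, 8, 13, 35, 37, 36, 25, 15.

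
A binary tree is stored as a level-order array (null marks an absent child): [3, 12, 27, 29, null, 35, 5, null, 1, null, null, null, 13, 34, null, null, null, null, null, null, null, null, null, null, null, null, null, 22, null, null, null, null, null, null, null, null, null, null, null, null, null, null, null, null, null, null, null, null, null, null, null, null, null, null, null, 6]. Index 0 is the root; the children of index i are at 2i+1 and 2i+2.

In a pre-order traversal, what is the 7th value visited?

Pre-order visits the node, then its left subtree, then its right subtree.
Visit 3.
At 3: go left to 12.
  Visit 12.
  At 12: go left to 29.
    Visit 29.
    At 29: no left child.
    At 29: go right to 1.
      1 is a leaf — visit 1.
  At 12: no right child.
At 3: go right to 27.
  Visit 27.
  At 27: go left to 35.
    Visit 35.
    At 35: no left child.
    At 35: go right to 13.
      13 is a leaf — visit 13.
  At 27: go right to 5.
    Visit 5.
    At 5: go left to 34.
      Visit 34.
      At 34: go left to 22.
        Visit 22.
        At 22: go left to 6.
          6 is a leaf — visit 6.
        At 22: no right child.
      At 34: no right child.
    At 5: no right child.
Full pre-order sequence: 3, 12, 29, 1, 27, 35, 13, 5, 34, 22, 6.

13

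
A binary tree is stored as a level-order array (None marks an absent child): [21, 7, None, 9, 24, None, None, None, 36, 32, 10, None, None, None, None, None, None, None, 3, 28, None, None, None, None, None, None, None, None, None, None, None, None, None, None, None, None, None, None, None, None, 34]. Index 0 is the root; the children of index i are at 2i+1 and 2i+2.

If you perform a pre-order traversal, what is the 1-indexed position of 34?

9

Pre-order visits the node, then its left subtree, then its right subtree.
Visit 21.
At 21: go left to 7.
  Visit 7.
  At 7: go left to 9.
    Visit 9.
    At 9: no left child.
    At 9: go right to 36.
      Visit 36.
      At 36: no left child.
      At 36: go right to 3.
        3 is a leaf — visit 3.
  At 7: go right to 24.
    Visit 24.
    At 24: go left to 32.
      Visit 32.
      At 32: go left to 28.
        Visit 28.
        At 28: no left child.
        At 28: go right to 34.
          34 is a leaf — visit 34.
      At 32: no right child.
    At 24: go right to 10.
      10 is a leaf — visit 10.
At 21: no right child.
Full pre-order sequence: 21, 7, 9, 36, 3, 24, 32, 28, 34, 10.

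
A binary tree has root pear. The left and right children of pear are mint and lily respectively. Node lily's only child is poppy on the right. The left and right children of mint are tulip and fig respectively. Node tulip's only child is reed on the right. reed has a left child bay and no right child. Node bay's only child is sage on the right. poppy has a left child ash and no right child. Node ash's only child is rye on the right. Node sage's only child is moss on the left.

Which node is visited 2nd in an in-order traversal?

bay

In-order visits the left subtree, then the node, then the right subtree.
At pear: go left to mint.
  At mint: go left to tulip.
    At tulip: no left child.
    Visit tulip.
    At tulip: go right to reed.
      At reed: go left to bay.
        At bay: no left child.
        Visit bay.
        At bay: go right to sage.
          At sage: go left to moss.
            moss is a leaf — visit moss.
          Visit sage.
          At sage: no right child.
      Visit reed.
      At reed: no right child.
  Visit mint.
  At mint: go right to fig.
    fig is a leaf — visit fig.
Visit pear.
At pear: go right to lily.
  At lily: no left child.
  Visit lily.
  At lily: go right to poppy.
    At poppy: go left to ash.
      At ash: no left child.
      Visit ash.
      At ash: go right to rye.
        rye is a leaf — visit rye.
    Visit poppy.
    At poppy: no right child.
Full in-order sequence: tulip, bay, moss, sage, reed, mint, fig, pear, lily, ash, rye, poppy.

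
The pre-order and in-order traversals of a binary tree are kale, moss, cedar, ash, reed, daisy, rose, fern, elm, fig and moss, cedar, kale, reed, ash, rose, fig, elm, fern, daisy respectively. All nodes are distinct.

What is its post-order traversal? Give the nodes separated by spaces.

The first element of pre-order is the root; it splits in-order into left and right subtrees.
Root kale: left subtree has 2 nodes {moss, cedar}, right has 7 {reed, ash, rose, fig, elm, fern, daisy}.
  Root moss: left subtree has 0 nodes { }, right has 1 {cedar}.
  Root ash: left subtree has 1 node {reed}, right has 5 {rose, fig, elm, fern, daisy}.
    Root daisy: left subtree has 4 nodes {rose, fig, elm, fern}, right has 0 { }.
      Root rose: left subtree has 0 nodes { }, right has 3 {fig, elm, fern}.
        Root fern: left subtree has 2 nodes {fig, elm}, right has 0 { }.
          Root elm: left subtree has 1 node {fig}, right has 0 { }.

cedar moss reed fig elm fern rose daisy ash kale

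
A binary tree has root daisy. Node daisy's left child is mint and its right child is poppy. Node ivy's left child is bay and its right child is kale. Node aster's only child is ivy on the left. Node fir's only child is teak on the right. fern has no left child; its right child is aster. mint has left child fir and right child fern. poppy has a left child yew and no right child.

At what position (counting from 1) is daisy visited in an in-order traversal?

9

In-order visits the left subtree, then the node, then the right subtree.
At daisy: go left to mint.
  At mint: go left to fir.
    At fir: no left child.
    Visit fir.
    At fir: go right to teak.
      teak is a leaf — visit teak.
  Visit mint.
  At mint: go right to fern.
    At fern: no left child.
    Visit fern.
    At fern: go right to aster.
      At aster: go left to ivy.
        At ivy: go left to bay.
          bay is a leaf — visit bay.
        Visit ivy.
        At ivy: go right to kale.
          kale is a leaf — visit kale.
      Visit aster.
      At aster: no right child.
Visit daisy.
At daisy: go right to poppy.
  At poppy: go left to yew.
    yew is a leaf — visit yew.
  Visit poppy.
  At poppy: no right child.
Full in-order sequence: fir, teak, mint, fern, bay, ivy, kale, aster, daisy, yew, poppy.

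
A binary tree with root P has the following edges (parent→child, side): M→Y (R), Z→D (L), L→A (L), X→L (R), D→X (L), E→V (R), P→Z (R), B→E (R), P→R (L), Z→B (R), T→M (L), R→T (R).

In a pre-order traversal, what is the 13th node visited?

Pre-order visits the node, then its left subtree, then its right subtree.
Visit P.
At P: go left to R.
  Visit R.
  At R: no left child.
  At R: go right to T.
    Visit T.
    At T: go left to M.
      Visit M.
      At M: no left child.
      At M: go right to Y.
        Y is a leaf — visit Y.
    At T: no right child.
At P: go right to Z.
  Visit Z.
  At Z: go left to D.
    Visit D.
    At D: go left to X.
      Visit X.
      At X: no left child.
      At X: go right to L.
        Visit L.
        At L: go left to A.
          A is a leaf — visit A.
        At L: no right child.
    At D: no right child.
  At Z: go right to B.
    Visit B.
    At B: no left child.
    At B: go right to E.
      Visit E.
      At E: no left child.
      At E: go right to V.
        V is a leaf — visit V.
Full pre-order sequence: P, R, T, M, Y, Z, D, X, L, A, B, E, V.

V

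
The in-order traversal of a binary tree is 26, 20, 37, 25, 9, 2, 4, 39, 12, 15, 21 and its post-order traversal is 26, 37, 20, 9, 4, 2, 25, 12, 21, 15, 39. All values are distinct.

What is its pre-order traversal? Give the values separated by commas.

39, 25, 20, 26, 37, 2, 9, 4, 15, 12, 21

The last element of post-order is the root; it splits in-order into left and right subtrees.
Root 39: left subtree has 7 nodes {26, 20, 37, 25, 9, 2, 4}, right has 3 {12, 15, 21}.
  Root 25: left subtree has 3 nodes {26, 20, 37}, right has 3 {9, 2, 4}.
    Root 20: left subtree has 1 node {26}, right has 1 {37}.
    Root 2: left subtree has 1 node {9}, right has 1 {4}.
  Root 15: left subtree has 1 node {12}, right has 1 {21}.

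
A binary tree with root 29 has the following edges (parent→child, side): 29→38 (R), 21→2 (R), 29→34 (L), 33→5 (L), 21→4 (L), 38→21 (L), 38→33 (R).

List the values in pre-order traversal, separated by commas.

29, 34, 38, 21, 4, 2, 33, 5

Pre-order visits the node, then its left subtree, then its right subtree.
Visit 29.
At 29: go left to 34.
  34 is a leaf — visit 34.
At 29: go right to 38.
  Visit 38.
  At 38: go left to 21.
    Visit 21.
    At 21: go left to 4.
      4 is a leaf — visit 4.
    At 21: go right to 2.
      2 is a leaf — visit 2.
  At 38: go right to 33.
    Visit 33.
    At 33: go left to 5.
      5 is a leaf — visit 5.
    At 33: no right child.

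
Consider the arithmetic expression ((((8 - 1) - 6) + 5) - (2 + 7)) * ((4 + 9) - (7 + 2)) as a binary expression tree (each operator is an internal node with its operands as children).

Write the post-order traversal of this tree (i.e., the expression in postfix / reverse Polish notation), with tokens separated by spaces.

8 1 - 6 - 5 + 2 7 + - 4 9 + 7 2 + - *

Post-order on an expression tree gives postfix notation: for each operator, emit left operand, right operand, then the operator.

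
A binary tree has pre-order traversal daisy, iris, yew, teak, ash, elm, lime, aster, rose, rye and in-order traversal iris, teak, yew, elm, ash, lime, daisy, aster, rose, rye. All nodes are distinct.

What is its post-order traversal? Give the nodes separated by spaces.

teak elm lime ash yew iris rye rose aster daisy

The first element of pre-order is the root; it splits in-order into left and right subtrees.
Root daisy: left subtree has 6 nodes {iris, teak, yew, elm, ash, lime}, right has 3 {aster, rose, rye}.
  Root iris: left subtree has 0 nodes { }, right has 5 {teak, yew, elm, ash, lime}.
    Root yew: left subtree has 1 node {teak}, right has 3 {elm, ash, lime}.
      Root ash: left subtree has 1 node {elm}, right has 1 {lime}.
  Root aster: left subtree has 0 nodes { }, right has 2 {rose, rye}.
    Root rose: left subtree has 0 nodes { }, right has 1 {rye}.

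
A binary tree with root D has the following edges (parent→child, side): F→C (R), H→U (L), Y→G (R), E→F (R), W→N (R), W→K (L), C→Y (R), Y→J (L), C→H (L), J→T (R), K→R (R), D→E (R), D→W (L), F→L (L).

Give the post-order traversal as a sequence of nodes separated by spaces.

R K N W L U H T J G Y C F E D

Post-order visits the left subtree, then the right subtree, then the node.
At D: go left to W.
  At W: go left to K.
    At K: no left child.
    At K: go right to R.
      R is a leaf — visit R.
    Visit K.
  At W: go right to N.
    N is a leaf — visit N.
  Visit W.
At D: go right to E.
  At E: no left child.
  At E: go right to F.
    At F: go left to L.
      L is a leaf — visit L.
    At F: go right to C.
      At C: go left to H.
        At H: go left to U.
          U is a leaf — visit U.
        At H: no right child.
        Visit H.
      At C: go right to Y.
        At Y: go left to J.
          At J: no left child.
          At J: go right to T.
            T is a leaf — visit T.
          Visit J.
        At Y: go right to G.
          G is a leaf — visit G.
        Visit Y.
      Visit C.
    Visit F.
  Visit E.
Visit D.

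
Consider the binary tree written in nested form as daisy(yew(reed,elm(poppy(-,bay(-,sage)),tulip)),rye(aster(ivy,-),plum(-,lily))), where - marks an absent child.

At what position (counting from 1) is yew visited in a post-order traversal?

Post-order visits the left subtree, then the right subtree, then the node.
At daisy: go left to yew.
  At yew: go left to reed.
    reed is a leaf — visit reed.
  At yew: go right to elm.
    At elm: go left to poppy.
      At poppy: no left child.
      At poppy: go right to bay.
        At bay: no left child.
        At bay: go right to sage.
          sage is a leaf — visit sage.
        Visit bay.
      Visit poppy.
    At elm: go right to tulip.
      tulip is a leaf — visit tulip.
    Visit elm.
  Visit yew.
At daisy: go right to rye.
  At rye: go left to aster.
    At aster: go left to ivy.
      ivy is a leaf — visit ivy.
    At aster: no right child.
    Visit aster.
  At rye: go right to plum.
    At plum: no left child.
    At plum: go right to lily.
      lily is a leaf — visit lily.
    Visit plum.
  Visit rye.
Visit daisy.
Full post-order sequence: reed, sage, bay, poppy, tulip, elm, yew, ivy, aster, lily, plum, rye, daisy.

7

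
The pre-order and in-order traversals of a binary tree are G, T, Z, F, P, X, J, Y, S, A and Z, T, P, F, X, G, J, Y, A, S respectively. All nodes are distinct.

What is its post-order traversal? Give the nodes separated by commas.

Z, P, X, F, T, A, S, Y, J, G

The first element of pre-order is the root; it splits in-order into left and right subtrees.
Root G: left subtree has 5 nodes {Z, T, P, F, X}, right has 4 {J, Y, A, S}.
  Root T: left subtree has 1 node {Z}, right has 3 {P, F, X}.
    Root F: left subtree has 1 node {P}, right has 1 {X}.
  Root J: left subtree has 0 nodes { }, right has 3 {Y, A, S}.
    Root Y: left subtree has 0 nodes { }, right has 2 {A, S}.
      Root S: left subtree has 1 node {A}, right has 0 { }.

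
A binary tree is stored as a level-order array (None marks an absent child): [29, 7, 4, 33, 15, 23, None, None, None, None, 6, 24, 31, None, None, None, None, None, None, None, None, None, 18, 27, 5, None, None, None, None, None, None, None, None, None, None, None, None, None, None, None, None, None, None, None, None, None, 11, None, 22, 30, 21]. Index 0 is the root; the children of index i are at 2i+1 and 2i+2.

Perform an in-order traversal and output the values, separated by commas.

33, 7, 15, 6, 18, 11, 29, 27, 22, 24, 30, 5, 21, 23, 31, 4

In-order visits the left subtree, then the node, then the right subtree.
At 29: go left to 7.
  At 7: go left to 33.
    33 is a leaf — visit 33.
  Visit 7.
  At 7: go right to 15.
    At 15: no left child.
    Visit 15.
    At 15: go right to 6.
      At 6: no left child.
      Visit 6.
      At 6: go right to 18.
        At 18: no left child.
        Visit 18.
        At 18: go right to 11.
          11 is a leaf — visit 11.
Visit 29.
At 29: go right to 4.
  At 4: go left to 23.
    At 23: go left to 24.
      At 24: go left to 27.
        At 27: no left child.
        Visit 27.
        At 27: go right to 22.
          22 is a leaf — visit 22.
      Visit 24.
      At 24: go right to 5.
        At 5: go left to 30.
          30 is a leaf — visit 30.
        Visit 5.
        At 5: go right to 21.
          21 is a leaf — visit 21.
    Visit 23.
    At 23: go right to 31.
      31 is a leaf — visit 31.
  Visit 4.
  At 4: no right child.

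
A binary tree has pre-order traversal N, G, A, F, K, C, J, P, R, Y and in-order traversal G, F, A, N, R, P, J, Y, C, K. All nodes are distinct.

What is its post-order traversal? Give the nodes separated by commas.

The first element of pre-order is the root; it splits in-order into left and right subtrees.
Root N: left subtree has 3 nodes {G, F, A}, right has 6 {R, P, J, Y, C, K}.
  Root G: left subtree has 0 nodes { }, right has 2 {F, A}.
    Root A: left subtree has 1 node {F}, right has 0 { }.
  Root K: left subtree has 5 nodes {R, P, J, Y, C}, right has 0 { }.
    Root C: left subtree has 4 nodes {R, P, J, Y}, right has 0 { }.
      Root J: left subtree has 2 nodes {R, P}, right has 1 {Y}.
        Root P: left subtree has 1 node {R}, right has 0 { }.

F, A, G, R, P, Y, J, C, K, N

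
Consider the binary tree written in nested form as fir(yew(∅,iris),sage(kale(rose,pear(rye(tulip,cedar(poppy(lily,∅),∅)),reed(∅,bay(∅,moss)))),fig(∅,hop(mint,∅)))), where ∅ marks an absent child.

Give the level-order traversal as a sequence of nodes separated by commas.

fir, yew, sage, iris, kale, fig, rose, pear, hop, rye, reed, mint, tulip, cedar, bay, poppy, moss, lily

Level-order visits nodes level by level from the root, left to right within each level.
Level 0: fir
Level 1: yew, sage
Level 2: iris, kale, fig
Level 3: rose, pear, hop
Level 4: rye, reed, mint
Level 5: tulip, cedar, bay
Level 6: poppy, moss
Level 7: lily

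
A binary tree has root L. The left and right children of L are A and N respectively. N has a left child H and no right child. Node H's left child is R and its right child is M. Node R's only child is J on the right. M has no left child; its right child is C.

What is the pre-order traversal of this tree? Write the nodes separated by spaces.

Pre-order visits the node, then its left subtree, then its right subtree.
Visit L.
At L: go left to A.
  A is a leaf — visit A.
At L: go right to N.
  Visit N.
  At N: go left to H.
    Visit H.
    At H: go left to R.
      Visit R.
      At R: no left child.
      At R: go right to J.
        J is a leaf — visit J.
    At H: go right to M.
      Visit M.
      At M: no left child.
      At M: go right to C.
        C is a leaf — visit C.
  At N: no right child.

L A N H R J M C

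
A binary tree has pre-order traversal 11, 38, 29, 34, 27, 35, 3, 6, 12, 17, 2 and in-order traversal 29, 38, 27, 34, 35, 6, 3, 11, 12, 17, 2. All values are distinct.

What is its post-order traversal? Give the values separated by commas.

29, 27, 6, 3, 35, 34, 38, 2, 17, 12, 11

The first element of pre-order is the root; it splits in-order into left and right subtrees.
Root 11: left subtree has 7 nodes {29, 38, 27, 34, 35, 6, 3}, right has 3 {12, 17, 2}.
  Root 38: left subtree has 1 node {29}, right has 5 {27, 34, 35, 6, 3}.
    Root 34: left subtree has 1 node {27}, right has 3 {35, 6, 3}.
      Root 35: left subtree has 0 nodes { }, right has 2 {6, 3}.
        Root 3: left subtree has 1 node {6}, right has 0 { }.
  Root 12: left subtree has 0 nodes { }, right has 2 {17, 2}.
    Root 17: left subtree has 0 nodes { }, right has 1 {2}.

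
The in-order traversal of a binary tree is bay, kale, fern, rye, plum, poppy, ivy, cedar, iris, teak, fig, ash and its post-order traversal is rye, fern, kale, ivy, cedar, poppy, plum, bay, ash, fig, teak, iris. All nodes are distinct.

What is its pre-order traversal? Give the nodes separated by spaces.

The last element of post-order is the root; it splits in-order into left and right subtrees.
Root iris: left subtree has 8 nodes {bay, kale, fern, rye, plum, poppy, ivy, cedar}, right has 3 {teak, fig, ash}.
  Root bay: left subtree has 0 nodes { }, right has 7 {kale, fern, rye, plum, poppy, ivy, cedar}.
    Root plum: left subtree has 3 nodes {kale, fern, rye}, right has 3 {poppy, ivy, cedar}.
      Root kale: left subtree has 0 nodes { }, right has 2 {fern, rye}.
        Root fern: left subtree has 0 nodes { }, right has 1 {rye}.
      Root poppy: left subtree has 0 nodes { }, right has 2 {ivy, cedar}.
        Root cedar: left subtree has 1 node {ivy}, right has 0 { }.
  Root teak: left subtree has 0 nodes { }, right has 2 {fig, ash}.
    Root fig: left subtree has 0 nodes { }, right has 1 {ash}.

iris bay plum kale fern rye poppy cedar ivy teak fig ash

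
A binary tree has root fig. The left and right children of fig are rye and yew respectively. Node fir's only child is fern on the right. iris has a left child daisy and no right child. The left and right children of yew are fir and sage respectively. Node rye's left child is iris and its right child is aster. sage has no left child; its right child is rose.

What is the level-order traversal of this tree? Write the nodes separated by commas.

fig, rye, yew, iris, aster, fir, sage, daisy, fern, rose

Level-order visits nodes level by level from the root, left to right within each level.
Level 0: fig
Level 1: rye, yew
Level 2: iris, aster, fir, sage
Level 3: daisy, fern, rose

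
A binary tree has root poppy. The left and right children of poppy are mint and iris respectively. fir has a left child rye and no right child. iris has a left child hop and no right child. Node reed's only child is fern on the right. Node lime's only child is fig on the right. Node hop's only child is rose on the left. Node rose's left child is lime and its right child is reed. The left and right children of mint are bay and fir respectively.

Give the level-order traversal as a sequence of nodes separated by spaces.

Level-order visits nodes level by level from the root, left to right within each level.
Level 0: poppy
Level 1: mint, iris
Level 2: bay, fir, hop
Level 3: rye, rose
Level 4: lime, reed
Level 5: fig, fern

poppy mint iris bay fir hop rye rose lime reed fig fern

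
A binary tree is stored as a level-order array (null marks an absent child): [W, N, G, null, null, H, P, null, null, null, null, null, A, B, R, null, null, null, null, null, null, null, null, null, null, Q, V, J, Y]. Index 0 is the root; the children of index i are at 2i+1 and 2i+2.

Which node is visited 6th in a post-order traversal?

Post-order visits the left subtree, then the right subtree, then the node.
At W: go left to N.
  N is a leaf — visit N.
At W: go right to G.
  At G: go left to H.
    At H: no left child.
    At H: go right to A.
      At A: go left to Q.
        Q is a leaf — visit Q.
      At A: go right to V.
        V is a leaf — visit V.
      Visit A.
    Visit H.
  At G: go right to P.
    At P: go left to B.
      At B: go left to J.
        J is a leaf — visit J.
      At B: go right to Y.
        Y is a leaf — visit Y.
      Visit B.
    At P: go right to R.
      R is a leaf — visit R.
    Visit P.
  Visit G.
Visit W.
Full post-order sequence: N, Q, V, A, H, J, Y, B, R, P, G, W.

J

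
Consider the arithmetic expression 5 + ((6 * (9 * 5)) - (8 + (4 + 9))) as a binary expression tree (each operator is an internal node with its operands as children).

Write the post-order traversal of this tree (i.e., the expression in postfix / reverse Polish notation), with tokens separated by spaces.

Post-order on an expression tree gives postfix notation: for each operator, emit left operand, right operand, then the operator.

5 6 9 5 * * 8 4 9 + + - +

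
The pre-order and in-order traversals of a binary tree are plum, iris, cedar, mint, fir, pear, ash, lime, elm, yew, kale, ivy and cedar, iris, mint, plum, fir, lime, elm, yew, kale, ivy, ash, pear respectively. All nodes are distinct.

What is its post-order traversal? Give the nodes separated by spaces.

cedar mint iris ivy kale yew elm lime ash pear fir plum

The first element of pre-order is the root; it splits in-order into left and right subtrees.
Root plum: left subtree has 3 nodes {cedar, iris, mint}, right has 8 {fir, lime, elm, yew, kale, ivy, ash, pear}.
  Root iris: left subtree has 1 node {cedar}, right has 1 {mint}.
  Root fir: left subtree has 0 nodes { }, right has 7 {lime, elm, yew, kale, ivy, ash, pear}.
    Root pear: left subtree has 6 nodes {lime, elm, yew, kale, ivy, ash}, right has 0 { }.
      Root ash: left subtree has 5 nodes {lime, elm, yew, kale, ivy}, right has 0 { }.
        Root lime: left subtree has 0 nodes { }, right has 4 {elm, yew, kale, ivy}.
          Root elm: left subtree has 0 nodes { }, right has 3 {yew, kale, ivy}.
            Root yew: left subtree has 0 nodes { }, right has 2 {kale, ivy}.
              Root kale: left subtree has 0 nodes { }, right has 1 {ivy}.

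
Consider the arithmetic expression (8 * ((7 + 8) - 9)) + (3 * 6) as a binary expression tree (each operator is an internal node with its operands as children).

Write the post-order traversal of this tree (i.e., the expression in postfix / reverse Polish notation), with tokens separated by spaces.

8 7 8 + 9 - * 3 6 * +

Post-order on an expression tree gives postfix notation: for each operator, emit left operand, right operand, then the operator.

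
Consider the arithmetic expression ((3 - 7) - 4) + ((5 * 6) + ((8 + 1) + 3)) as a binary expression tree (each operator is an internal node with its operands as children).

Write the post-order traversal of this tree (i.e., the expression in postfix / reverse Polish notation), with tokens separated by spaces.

Post-order on an expression tree gives postfix notation: for each operator, emit left operand, right operand, then the operator.

3 7 - 4 - 5 6 * 8 1 + 3 + + +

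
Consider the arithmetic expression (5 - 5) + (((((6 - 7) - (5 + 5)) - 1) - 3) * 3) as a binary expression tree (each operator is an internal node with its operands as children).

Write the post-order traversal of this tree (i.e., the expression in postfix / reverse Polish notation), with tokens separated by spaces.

5 5 - 6 7 - 5 5 + - 1 - 3 - 3 * +

Post-order on an expression tree gives postfix notation: for each operator, emit left operand, right operand, then the operator.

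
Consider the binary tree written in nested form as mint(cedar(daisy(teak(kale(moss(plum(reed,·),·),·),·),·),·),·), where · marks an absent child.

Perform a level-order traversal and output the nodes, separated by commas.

Level-order visits nodes level by level from the root, left to right within each level.
Level 0: mint
Level 1: cedar
Level 2: daisy
Level 3: teak
Level 4: kale
Level 5: moss
Level 6: plum
Level 7: reed

mint, cedar, daisy, teak, kale, moss, plum, reed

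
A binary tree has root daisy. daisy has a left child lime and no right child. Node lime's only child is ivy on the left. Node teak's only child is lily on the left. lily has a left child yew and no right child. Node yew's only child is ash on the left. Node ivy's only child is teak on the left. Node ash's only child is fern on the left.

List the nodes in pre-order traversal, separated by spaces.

Pre-order visits the node, then its left subtree, then its right subtree.
Visit daisy.
At daisy: go left to lime.
  Visit lime.
  At lime: go left to ivy.
    Visit ivy.
    At ivy: go left to teak.
      Visit teak.
      At teak: go left to lily.
        Visit lily.
        At lily: go left to yew.
          Visit yew.
          At yew: go left to ash.
            Visit ash.
            At ash: go left to fern.
              fern is a leaf — visit fern.
            At ash: no right child.
          At yew: no right child.
        At lily: no right child.
      At teak: no right child.
    At ivy: no right child.
  At lime: no right child.
At daisy: no right child.

daisy lime ivy teak lily yew ash fern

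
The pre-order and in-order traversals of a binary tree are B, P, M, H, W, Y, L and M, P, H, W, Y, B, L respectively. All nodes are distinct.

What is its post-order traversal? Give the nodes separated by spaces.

M Y W H P L B

The first element of pre-order is the root; it splits in-order into left and right subtrees.
Root B: left subtree has 5 nodes {M, P, H, W, Y}, right has 1 {L}.
  Root P: left subtree has 1 node {M}, right has 3 {H, W, Y}.
    Root H: left subtree has 0 nodes { }, right has 2 {W, Y}.
      Root W: left subtree has 0 nodes { }, right has 1 {Y}.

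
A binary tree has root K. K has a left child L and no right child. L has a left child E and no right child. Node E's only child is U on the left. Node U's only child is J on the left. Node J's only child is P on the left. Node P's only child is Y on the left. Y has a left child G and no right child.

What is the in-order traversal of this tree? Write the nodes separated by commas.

In-order visits the left subtree, then the node, then the right subtree.
At K: go left to L.
  At L: go left to E.
    At E: go left to U.
      At U: go left to J.
        At J: go left to P.
          At P: go left to Y.
            At Y: go left to G.
              G is a leaf — visit G.
            Visit Y.
            At Y: no right child.
          Visit P.
          At P: no right child.
        Visit J.
        At J: no right child.
      Visit U.
      At U: no right child.
    Visit E.
    At E: no right child.
  Visit L.
  At L: no right child.
Visit K.
At K: no right child.

G, Y, P, J, U, E, L, K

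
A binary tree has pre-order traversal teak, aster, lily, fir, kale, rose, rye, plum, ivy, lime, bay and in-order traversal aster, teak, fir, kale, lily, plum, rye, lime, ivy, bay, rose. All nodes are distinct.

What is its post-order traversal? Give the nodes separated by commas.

The first element of pre-order is the root; it splits in-order into left and right subtrees.
Root teak: left subtree has 1 node {aster}, right has 9 {fir, kale, lily, plum, rye, lime, ivy, bay, rose}.
  Root lily: left subtree has 2 nodes {fir, kale}, right has 6 {plum, rye, lime, ivy, bay, rose}.
    Root fir: left subtree has 0 nodes { }, right has 1 {kale}.
    Root rose: left subtree has 5 nodes {plum, rye, lime, ivy, bay}, right has 0 { }.
      Root rye: left subtree has 1 node {plum}, right has 3 {lime, ivy, bay}.
        Root ivy: left subtree has 1 node {lime}, right has 1 {bay}.

aster, kale, fir, plum, lime, bay, ivy, rye, rose, lily, teak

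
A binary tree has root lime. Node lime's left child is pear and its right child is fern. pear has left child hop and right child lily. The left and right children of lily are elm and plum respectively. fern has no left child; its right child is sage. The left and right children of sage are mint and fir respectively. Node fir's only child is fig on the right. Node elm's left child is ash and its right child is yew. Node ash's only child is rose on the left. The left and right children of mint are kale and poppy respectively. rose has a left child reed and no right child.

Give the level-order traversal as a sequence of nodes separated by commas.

lime, pear, fern, hop, lily, sage, elm, plum, mint, fir, ash, yew, kale, poppy, fig, rose, reed

Level-order visits nodes level by level from the root, left to right within each level.
Level 0: lime
Level 1: pear, fern
Level 2: hop, lily, sage
Level 3: elm, plum, mint, fir
Level 4: ash, yew, kale, poppy, fig
Level 5: rose
Level 6: reed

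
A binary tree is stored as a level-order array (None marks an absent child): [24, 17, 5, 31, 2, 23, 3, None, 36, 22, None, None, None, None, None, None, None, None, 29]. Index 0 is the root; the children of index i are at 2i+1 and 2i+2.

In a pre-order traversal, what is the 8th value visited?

Pre-order visits the node, then its left subtree, then its right subtree.
Visit 24.
At 24: go left to 17.
  Visit 17.
  At 17: go left to 31.
    Visit 31.
    At 31: no left child.
    At 31: go right to 36.
      Visit 36.
      At 36: no left child.
      At 36: go right to 29.
        29 is a leaf — visit 29.
  At 17: go right to 2.
    Visit 2.
    At 2: go left to 22.
      22 is a leaf — visit 22.
    At 2: no right child.
At 24: go right to 5.
  Visit 5.
  At 5: go left to 23.
    23 is a leaf — visit 23.
  At 5: go right to 3.
    3 is a leaf — visit 3.
Full pre-order sequence: 24, 17, 31, 36, 29, 2, 22, 5, 23, 3.

5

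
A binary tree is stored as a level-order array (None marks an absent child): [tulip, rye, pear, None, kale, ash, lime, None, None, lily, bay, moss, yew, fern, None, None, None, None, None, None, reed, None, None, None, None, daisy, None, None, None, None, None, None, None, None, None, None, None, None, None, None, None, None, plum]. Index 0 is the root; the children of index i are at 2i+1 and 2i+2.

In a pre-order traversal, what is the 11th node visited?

Pre-order visits the node, then its left subtree, then its right subtree.
Visit tulip.
At tulip: go left to rye.
  Visit rye.
  At rye: no left child.
  At rye: go right to kale.
    Visit kale.
    At kale: go left to lily.
      Visit lily.
      At lily: no left child.
      At lily: go right to reed.
        Visit reed.
        At reed: no left child.
        At reed: go right to plum.
          plum is a leaf — visit plum.
    At kale: go right to bay.
      bay is a leaf — visit bay.
At tulip: go right to pear.
  Visit pear.
  At pear: go left to ash.
    Visit ash.
    At ash: go left to moss.
      moss is a leaf — visit moss.
    At ash: go right to yew.
      Visit yew.
      At yew: go left to daisy.
        daisy is a leaf — visit daisy.
      At yew: no right child.
  At pear: go right to lime.
    Visit lime.
    At lime: go left to fern.
      fern is a leaf — visit fern.
    At lime: no right child.
Full pre-order sequence: tulip, rye, kale, lily, reed, plum, bay, pear, ash, moss, yew, daisy, lime, fern.

yew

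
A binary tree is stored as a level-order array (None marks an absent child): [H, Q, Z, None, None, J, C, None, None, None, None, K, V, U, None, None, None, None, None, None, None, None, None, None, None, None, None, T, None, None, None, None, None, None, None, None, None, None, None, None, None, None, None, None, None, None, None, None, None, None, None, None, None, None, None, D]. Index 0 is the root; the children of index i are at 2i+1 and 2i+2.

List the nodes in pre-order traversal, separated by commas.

H, Q, Z, J, K, V, C, U, T, D

Pre-order visits the node, then its left subtree, then its right subtree.
Visit H.
At H: go left to Q.
  Q is a leaf — visit Q.
At H: go right to Z.
  Visit Z.
  At Z: go left to J.
    Visit J.
    At J: go left to K.
      K is a leaf — visit K.
    At J: go right to V.
      V is a leaf — visit V.
  At Z: go right to C.
    Visit C.
    At C: go left to U.
      Visit U.
      At U: go left to T.
        Visit T.
        At T: go left to D.
          D is a leaf — visit D.
        At T: no right child.
      At U: no right child.
    At C: no right child.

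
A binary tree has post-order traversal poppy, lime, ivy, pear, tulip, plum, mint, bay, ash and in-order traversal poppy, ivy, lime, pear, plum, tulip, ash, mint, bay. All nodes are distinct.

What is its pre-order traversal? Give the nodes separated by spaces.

The last element of post-order is the root; it splits in-order into left and right subtrees.
Root ash: left subtree has 6 nodes {poppy, ivy, lime, pear, plum, tulip}, right has 2 {mint, bay}.
  Root plum: left subtree has 4 nodes {poppy, ivy, lime, pear}, right has 1 {tulip}.
    Root pear: left subtree has 3 nodes {poppy, ivy, lime}, right has 0 { }.
      Root ivy: left subtree has 1 node {poppy}, right has 1 {lime}.
  Root bay: left subtree has 1 node {mint}, right has 0 { }.

ash plum pear ivy poppy lime tulip bay mint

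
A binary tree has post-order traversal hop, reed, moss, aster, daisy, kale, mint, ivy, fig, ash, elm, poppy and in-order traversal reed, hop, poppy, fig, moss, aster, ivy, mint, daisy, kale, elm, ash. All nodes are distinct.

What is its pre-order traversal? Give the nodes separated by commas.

The last element of post-order is the root; it splits in-order into left and right subtrees.
Root poppy: left subtree has 2 nodes {reed, hop}, right has 9 {fig, moss, aster, ivy, mint, daisy, kale, elm, ash}.
  Root reed: left subtree has 0 nodes { }, right has 1 {hop}.
  Root elm: left subtree has 7 nodes {fig, moss, aster, ivy, mint, daisy, kale}, right has 1 {ash}.
    Root fig: left subtree has 0 nodes { }, right has 6 {moss, aster, ivy, mint, daisy, kale}.
      Root ivy: left subtree has 2 nodes {moss, aster}, right has 3 {mint, daisy, kale}.
        Root aster: left subtree has 1 node {moss}, right has 0 { }.
        Root mint: left subtree has 0 nodes { }, right has 2 {daisy, kale}.
          Root kale: left subtree has 1 node {daisy}, right has 0 { }.

poppy, reed, hop, elm, fig, ivy, aster, moss, mint, kale, daisy, ash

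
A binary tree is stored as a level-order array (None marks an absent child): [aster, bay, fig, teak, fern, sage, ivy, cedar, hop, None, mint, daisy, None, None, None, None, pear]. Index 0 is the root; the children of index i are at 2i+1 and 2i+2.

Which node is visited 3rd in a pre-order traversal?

teak

Pre-order visits the node, then its left subtree, then its right subtree.
Visit aster.
At aster: go left to bay.
  Visit bay.
  At bay: go left to teak.
    Visit teak.
    At teak: go left to cedar.
      Visit cedar.
      At cedar: no left child.
      At cedar: go right to pear.
        pear is a leaf — visit pear.
    At teak: go right to hop.
      hop is a leaf — visit hop.
  At bay: go right to fern.
    Visit fern.
    At fern: no left child.
    At fern: go right to mint.
      mint is a leaf — visit mint.
At aster: go right to fig.
  Visit fig.
  At fig: go left to sage.
    Visit sage.
    At sage: go left to daisy.
      daisy is a leaf — visit daisy.
    At sage: no right child.
  At fig: go right to ivy.
    ivy is a leaf — visit ivy.
Full pre-order sequence: aster, bay, teak, cedar, pear, hop, fern, mint, fig, sage, daisy, ivy.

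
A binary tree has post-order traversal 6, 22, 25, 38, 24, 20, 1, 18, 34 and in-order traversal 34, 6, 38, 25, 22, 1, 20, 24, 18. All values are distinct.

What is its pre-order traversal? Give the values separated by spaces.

The last element of post-order is the root; it splits in-order into left and right subtrees.
Root 34: left subtree has 0 nodes { }, right has 8 {6, 38, 25, 22, 1, 20, 24, 18}.
  Root 18: left subtree has 7 nodes {6, 38, 25, 22, 1, 20, 24}, right has 0 { }.
    Root 1: left subtree has 4 nodes {6, 38, 25, 22}, right has 2 {20, 24}.
      Root 38: left subtree has 1 node {6}, right has 2 {25, 22}.
        Root 25: left subtree has 0 nodes { }, right has 1 {22}.
      Root 20: left subtree has 0 nodes { }, right has 1 {24}.

34 18 1 38 6 25 22 20 24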